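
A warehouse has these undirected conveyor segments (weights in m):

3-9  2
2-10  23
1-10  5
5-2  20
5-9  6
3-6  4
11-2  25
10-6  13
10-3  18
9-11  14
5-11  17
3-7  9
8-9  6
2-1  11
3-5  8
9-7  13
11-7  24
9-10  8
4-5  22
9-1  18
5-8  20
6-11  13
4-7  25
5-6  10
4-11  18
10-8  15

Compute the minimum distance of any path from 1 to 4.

41 m

Running Dijkstra from 1:
1: 0
10: 5  (via 1)
2: 11  (via 1)
9: 13  (via 10)
3: 15  (via 9)
6: 18  (via 10)
5: 19  (via 9)
8: 19  (via 9)
7: 24  (via 3)
11: 27  (via 9)
4: 41  (via 5)
Shortest route: 1 → 10 → 9 → 5 → 4 = 41 m.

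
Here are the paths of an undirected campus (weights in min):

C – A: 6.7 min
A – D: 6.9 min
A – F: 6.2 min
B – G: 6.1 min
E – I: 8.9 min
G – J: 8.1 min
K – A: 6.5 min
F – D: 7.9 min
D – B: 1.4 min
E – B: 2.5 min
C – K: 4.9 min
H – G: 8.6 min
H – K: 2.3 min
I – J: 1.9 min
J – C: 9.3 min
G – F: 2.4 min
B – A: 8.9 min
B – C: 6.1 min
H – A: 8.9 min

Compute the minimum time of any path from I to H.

18.4 min

Compare a few routes:
I → J → G → H: 1.9+8.1+8.6 = 18.6
I → J → C → K → H: 1.9+9.3+4.9+2.3 = 18.4
I → E → B → C → K → H: 8.9+2.5+6.1+4.9+2.3 = 24.7
The minimum is 18.4 min via I → J → C → K → H.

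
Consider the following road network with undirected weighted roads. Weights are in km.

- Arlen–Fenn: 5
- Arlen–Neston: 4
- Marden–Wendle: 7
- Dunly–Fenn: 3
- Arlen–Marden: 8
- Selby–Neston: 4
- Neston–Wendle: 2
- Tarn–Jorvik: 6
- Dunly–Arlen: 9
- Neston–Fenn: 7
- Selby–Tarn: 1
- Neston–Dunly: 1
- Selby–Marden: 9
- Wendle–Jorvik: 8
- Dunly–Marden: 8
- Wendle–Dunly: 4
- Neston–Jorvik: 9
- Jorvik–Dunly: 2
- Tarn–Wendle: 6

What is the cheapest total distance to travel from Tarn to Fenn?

Running Dijkstra from Tarn:
Tarn: 0
Selby: 1  (via Tarn)
Neston: 5  (via Selby)
Jorvik: 6  (via Tarn)
Wendle: 6  (via Tarn)
Dunly: 6  (via Neston)
Fenn: 9  (via Dunly)
Shortest route: Tarn–Selby–Neston–Dunly–Fenn = 9 km.

9 km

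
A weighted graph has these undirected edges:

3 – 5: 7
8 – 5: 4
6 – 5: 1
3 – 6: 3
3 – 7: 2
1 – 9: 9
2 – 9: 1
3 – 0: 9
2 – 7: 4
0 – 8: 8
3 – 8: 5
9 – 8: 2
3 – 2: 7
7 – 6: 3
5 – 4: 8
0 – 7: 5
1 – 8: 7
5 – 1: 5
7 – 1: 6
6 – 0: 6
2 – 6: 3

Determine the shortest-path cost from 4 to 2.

Settle nodes by increasing distance from 4:
4: 0
5: 8  (via 4)
6: 9  (via 5)
2: 12  (via 6)
Shortest route: 4 → 5 → 6 → 2 = 12.

12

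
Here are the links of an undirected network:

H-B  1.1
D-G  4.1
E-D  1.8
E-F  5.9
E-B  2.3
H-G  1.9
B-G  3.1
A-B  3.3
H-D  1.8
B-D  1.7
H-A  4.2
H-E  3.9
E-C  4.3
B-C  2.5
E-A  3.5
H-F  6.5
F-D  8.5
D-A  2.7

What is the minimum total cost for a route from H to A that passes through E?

6.9

Shortest H→E: H → B → E = 3.4
Shortest E→A: E → A = 3.5
Total via E: 3.4 + 3.5 = 6.9.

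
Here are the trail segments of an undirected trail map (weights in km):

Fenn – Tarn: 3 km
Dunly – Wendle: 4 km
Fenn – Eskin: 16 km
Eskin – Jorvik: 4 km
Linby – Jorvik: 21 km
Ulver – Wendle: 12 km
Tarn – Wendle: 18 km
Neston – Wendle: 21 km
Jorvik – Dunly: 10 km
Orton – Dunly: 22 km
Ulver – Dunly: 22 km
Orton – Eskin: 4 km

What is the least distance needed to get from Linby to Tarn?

44 km

Shortest distances from Linby:
Linby: 0
Jorvik: 21  (via Linby)
Eskin: 25  (via Jorvik)
Orton: 29  (via Eskin)
Dunly: 31  (via Jorvik)
Wendle: 35  (via Dunly)
Fenn: 41  (via Eskin)
Tarn: 44  (via Fenn)
Shortest route: Linby–Jorvik–Eskin–Fenn–Tarn = 44 km.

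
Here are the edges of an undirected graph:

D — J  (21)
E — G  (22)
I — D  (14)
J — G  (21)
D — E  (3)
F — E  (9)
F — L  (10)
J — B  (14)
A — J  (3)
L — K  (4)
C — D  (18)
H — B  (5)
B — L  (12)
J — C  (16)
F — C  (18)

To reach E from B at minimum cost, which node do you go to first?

L

Compare a few routes:
B–J–C–D–E: 14+16+18+3 = 51
B–J–C–F–E: 14+16+18+9 = 57
B–L–F–E: 12+10+9 = 31
B–J–D–E: 14+21+3 = 38
Cheapest is B–L–F–E at 31.
So from B the first move is to L.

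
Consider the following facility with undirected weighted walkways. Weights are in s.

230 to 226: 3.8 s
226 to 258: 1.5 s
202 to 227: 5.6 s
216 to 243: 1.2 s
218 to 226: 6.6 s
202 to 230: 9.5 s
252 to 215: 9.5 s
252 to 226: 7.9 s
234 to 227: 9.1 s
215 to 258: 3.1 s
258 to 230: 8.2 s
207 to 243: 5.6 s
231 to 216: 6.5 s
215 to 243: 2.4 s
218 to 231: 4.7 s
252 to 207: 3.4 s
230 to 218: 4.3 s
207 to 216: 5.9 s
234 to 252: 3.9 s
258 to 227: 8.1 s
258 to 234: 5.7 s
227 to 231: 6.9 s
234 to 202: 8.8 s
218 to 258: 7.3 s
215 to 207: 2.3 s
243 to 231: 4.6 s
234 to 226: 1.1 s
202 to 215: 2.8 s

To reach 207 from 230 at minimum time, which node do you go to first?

226

Compare a few routes:
230 → 226 → 234 → 252 → 207: 3.8+1.1+3.9+3.4 = 12.2
230 → 226 → 258 → 215 → 207: 3.8+1.5+3.1+2.3 = 10.7
The minimum is 10.7 s via 230 → 226 → 258 → 215 → 207.
So from 230 the first move is to 226.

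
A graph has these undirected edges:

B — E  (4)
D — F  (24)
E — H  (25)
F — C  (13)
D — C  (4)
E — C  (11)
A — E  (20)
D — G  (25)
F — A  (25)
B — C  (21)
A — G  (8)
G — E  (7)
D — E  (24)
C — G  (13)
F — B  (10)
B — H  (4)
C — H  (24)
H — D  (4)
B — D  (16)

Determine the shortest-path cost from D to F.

17

Running Dijkstra from D:
D: 0
C: 4  (via D)
H: 4  (via D)
B: 8  (via H)
E: 12  (via B)
F: 17  (via C)
Shortest route: D → C → F = 17.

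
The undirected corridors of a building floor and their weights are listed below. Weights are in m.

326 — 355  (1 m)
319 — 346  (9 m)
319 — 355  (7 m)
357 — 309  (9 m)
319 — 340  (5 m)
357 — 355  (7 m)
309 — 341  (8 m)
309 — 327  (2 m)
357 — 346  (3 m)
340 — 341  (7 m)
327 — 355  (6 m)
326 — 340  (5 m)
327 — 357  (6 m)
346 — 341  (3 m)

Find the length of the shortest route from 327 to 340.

Settle nodes by increasing distance from 327:
327: 0
309: 2  (via 327)
357: 6  (via 327)
355: 6  (via 327)
326: 7  (via 355)
346: 9  (via 357)
341: 10  (via 309)
340: 12  (via 326)
Shortest route: 327 → 355 → 326 → 340 = 12 m.

12 m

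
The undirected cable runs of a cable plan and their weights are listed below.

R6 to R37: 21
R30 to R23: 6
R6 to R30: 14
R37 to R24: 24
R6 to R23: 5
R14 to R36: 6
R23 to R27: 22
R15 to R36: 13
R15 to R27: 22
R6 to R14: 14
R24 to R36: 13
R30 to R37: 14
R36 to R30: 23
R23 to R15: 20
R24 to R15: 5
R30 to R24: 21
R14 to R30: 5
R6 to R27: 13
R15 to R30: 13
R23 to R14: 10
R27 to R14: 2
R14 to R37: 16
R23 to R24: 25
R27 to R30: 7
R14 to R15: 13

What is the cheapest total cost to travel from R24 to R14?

Running Dijkstra from R24:
R24: 0
R15: 5  (via R24)
R36: 13  (via R24)
R14: 18  (via R15)
Shortest route: R24–R15–R14 = 18.

18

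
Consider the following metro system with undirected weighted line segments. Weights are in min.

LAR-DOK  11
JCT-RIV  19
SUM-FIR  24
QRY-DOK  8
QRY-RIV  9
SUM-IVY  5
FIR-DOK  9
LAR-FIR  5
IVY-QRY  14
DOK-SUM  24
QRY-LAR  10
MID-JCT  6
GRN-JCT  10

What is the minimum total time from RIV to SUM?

Shortest distances from RIV:
RIV: 0
QRY: 9  (via RIV)
DOK: 17  (via QRY)
JCT: 19  (via RIV)
LAR: 19  (via QRY)
IVY: 23  (via QRY)
FIR: 24  (via LAR)
MID: 25  (via JCT)
SUM: 28  (via IVY)
Shortest route: RIV → QRY → IVY → SUM = 28 min.

28 min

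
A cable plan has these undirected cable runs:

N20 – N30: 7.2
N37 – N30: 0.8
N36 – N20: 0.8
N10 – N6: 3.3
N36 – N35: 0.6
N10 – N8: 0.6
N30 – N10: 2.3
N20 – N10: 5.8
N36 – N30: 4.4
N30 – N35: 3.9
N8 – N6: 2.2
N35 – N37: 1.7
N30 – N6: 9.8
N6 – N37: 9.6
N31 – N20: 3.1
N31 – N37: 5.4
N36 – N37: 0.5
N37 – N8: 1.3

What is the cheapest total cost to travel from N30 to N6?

Settle nodes by increasing distance from N30:
N30: 0
N37: 0.8  (via N30)
N36: 1.3  (via N37)
N35: 1.9  (via N36)
N20: 2.1  (via N36)
N8: 2.1  (via N37)
N10: 2.3  (via N30)
N6: 4.3  (via N8)
Shortest route: N30–N37–N8–N6 = 4.3.

4.3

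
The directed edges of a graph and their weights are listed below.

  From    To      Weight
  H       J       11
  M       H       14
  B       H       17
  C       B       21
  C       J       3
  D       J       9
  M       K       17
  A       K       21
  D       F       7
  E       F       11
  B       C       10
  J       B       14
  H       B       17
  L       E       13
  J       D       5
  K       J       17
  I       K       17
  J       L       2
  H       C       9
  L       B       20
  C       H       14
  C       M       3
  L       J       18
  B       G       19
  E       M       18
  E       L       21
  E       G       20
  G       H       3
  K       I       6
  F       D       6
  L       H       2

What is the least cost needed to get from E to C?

Settle nodes by increasing distance from E:
E: 0
F: 11  (via E)
D: 17  (via F)
M: 18  (via E)
G: 20  (via E)
L: 21  (via E)
H: 23  (via G)
J: 26  (via D)
C: 32  (via H)
Shortest route: E → G → H → C = 32.

32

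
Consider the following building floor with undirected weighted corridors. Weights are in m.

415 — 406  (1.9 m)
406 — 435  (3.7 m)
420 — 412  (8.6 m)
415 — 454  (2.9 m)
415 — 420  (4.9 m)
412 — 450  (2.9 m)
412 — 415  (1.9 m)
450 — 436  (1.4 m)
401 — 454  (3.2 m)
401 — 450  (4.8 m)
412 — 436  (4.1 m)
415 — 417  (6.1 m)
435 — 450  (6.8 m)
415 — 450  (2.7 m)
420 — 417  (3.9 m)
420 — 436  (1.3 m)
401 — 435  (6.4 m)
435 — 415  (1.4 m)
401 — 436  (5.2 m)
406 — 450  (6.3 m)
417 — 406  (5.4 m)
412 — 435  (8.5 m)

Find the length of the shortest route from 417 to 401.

Settle nodes by increasing distance from 417:
417: 0
420: 3.9  (via 417)
436: 5.2  (via 420)
406: 5.4  (via 417)
415: 6.1  (via 417)
450: 6.6  (via 436)
435: 7.5  (via 415)
412: 8  (via 415)
454: 9  (via 415)
401: 10.4  (via 436)
Shortest route: 417–420–436–401 = 10.4 m.

10.4 m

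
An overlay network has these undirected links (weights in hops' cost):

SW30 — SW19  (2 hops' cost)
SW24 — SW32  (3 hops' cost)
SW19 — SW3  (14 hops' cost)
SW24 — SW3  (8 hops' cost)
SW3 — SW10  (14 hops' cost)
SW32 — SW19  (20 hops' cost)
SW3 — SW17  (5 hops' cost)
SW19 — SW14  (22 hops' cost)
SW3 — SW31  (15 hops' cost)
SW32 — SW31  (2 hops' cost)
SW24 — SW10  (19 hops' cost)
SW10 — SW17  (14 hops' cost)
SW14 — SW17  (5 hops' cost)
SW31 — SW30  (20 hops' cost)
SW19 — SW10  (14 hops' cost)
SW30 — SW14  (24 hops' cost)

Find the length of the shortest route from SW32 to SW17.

Compare a few routes:
SW32 - SW24 - SW10 - SW17: 3+19+14 = 36
SW32 - SW24 - SW3 - SW10 - SW17: 3+8+14+14 = 39
SW32 - SW31 - SW3 - SW17: 2+15+5 = 22
SW32 - SW24 - SW3 - SW17: 3+8+5 = 16
Cheapest is SW32 - SW24 - SW3 - SW17 at 16 hops' cost.

16 hops' cost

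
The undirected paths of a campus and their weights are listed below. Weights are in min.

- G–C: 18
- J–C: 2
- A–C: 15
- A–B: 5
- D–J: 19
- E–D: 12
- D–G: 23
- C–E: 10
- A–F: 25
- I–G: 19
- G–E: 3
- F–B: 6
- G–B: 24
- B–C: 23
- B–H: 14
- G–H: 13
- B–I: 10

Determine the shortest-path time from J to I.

Running Dijkstra from J:
J: 0
C: 2  (via J)
E: 12  (via C)
G: 15  (via E)
A: 17  (via C)
D: 19  (via J)
B: 22  (via A)
F: 28  (via B)
H: 28  (via G)
I: 32  (via B)
Shortest route: J → C → A → B → I = 32 min.

32 min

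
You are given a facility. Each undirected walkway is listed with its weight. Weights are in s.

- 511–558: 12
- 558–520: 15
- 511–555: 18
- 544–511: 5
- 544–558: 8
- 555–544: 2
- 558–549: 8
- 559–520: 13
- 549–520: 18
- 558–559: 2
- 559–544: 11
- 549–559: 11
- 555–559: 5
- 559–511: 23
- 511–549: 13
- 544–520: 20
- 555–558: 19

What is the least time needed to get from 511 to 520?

25 s

Candidate routes:
511 → 558 → 520: 12+15 = 27
511 → 544 → 520: 5+20 = 25
511 → 558 → 559 → 520: 12+2+13 = 27
Cheapest is 511 → 544 → 520 at 25 s.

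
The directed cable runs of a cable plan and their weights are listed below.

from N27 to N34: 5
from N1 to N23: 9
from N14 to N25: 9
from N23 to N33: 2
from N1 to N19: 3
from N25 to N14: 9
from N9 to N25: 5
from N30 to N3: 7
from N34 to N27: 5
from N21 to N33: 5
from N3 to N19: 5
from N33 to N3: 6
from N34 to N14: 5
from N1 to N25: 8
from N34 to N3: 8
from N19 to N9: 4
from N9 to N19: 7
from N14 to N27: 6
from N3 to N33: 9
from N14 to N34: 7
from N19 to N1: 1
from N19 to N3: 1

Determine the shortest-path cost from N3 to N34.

30

Shortest distances from N3:
N3: 0
N19: 5  (via N3)
N1: 6  (via N19)
N33: 9  (via N3)
N9: 9  (via N19)
N25: 14  (via N1)
N23: 15  (via N1)
N14: 23  (via N25)
N27: 29  (via N14)
N34: 30  (via N14)
Shortest route: N3–N19–N1–N25–N14–N34 = 30.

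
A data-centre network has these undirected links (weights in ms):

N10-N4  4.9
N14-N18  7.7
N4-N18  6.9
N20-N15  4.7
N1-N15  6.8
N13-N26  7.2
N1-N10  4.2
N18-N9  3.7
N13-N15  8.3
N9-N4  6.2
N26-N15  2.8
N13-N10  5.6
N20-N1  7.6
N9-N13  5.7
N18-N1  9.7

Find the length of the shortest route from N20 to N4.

Compare a few routes:
N20–N1–N10–N4: 7.6+4.2+4.9 = 16.7
N20–N15–N1–N10–N4: 4.7+6.8+4.2+4.9 = 20.6
N20–N15–N13–N10–N4: 4.7+8.3+5.6+4.9 = 23.5
The minimum is 16.7 ms via N20–N1–N10–N4.

16.7 ms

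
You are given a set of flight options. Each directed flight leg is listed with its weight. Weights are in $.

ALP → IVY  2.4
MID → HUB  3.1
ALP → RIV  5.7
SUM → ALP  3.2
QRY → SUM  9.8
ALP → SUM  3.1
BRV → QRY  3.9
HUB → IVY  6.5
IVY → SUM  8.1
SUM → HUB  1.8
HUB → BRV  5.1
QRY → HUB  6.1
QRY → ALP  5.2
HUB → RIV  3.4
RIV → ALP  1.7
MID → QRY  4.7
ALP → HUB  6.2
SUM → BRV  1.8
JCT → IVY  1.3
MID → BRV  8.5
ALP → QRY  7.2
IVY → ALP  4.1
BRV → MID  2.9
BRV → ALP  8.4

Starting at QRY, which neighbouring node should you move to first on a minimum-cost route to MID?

ALP

Candidate routes:
QRY - SUM - BRV - MID: 9.8+1.8+2.9 = 14.5
QRY - ALP - SUM - BRV - MID: 5.2+3.1+1.8+2.9 = 13
QRY - HUB - BRV - MID: 6.1+5.1+2.9 = 14.1
The minimum is $13 via QRY - ALP - SUM - BRV - MID.
So from QRY the first move is to ALP.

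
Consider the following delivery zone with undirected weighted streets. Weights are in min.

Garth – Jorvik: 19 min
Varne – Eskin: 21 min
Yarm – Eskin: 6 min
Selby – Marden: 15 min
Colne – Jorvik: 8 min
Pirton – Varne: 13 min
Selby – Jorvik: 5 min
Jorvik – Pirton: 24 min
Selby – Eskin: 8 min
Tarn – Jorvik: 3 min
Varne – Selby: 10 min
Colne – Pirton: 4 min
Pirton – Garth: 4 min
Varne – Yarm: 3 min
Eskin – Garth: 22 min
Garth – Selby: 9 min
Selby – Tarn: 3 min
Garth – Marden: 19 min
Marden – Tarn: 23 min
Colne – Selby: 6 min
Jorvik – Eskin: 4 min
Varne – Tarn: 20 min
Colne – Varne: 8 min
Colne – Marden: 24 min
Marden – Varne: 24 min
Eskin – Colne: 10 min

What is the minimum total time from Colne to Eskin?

Candidate routes:
Colne–Eskin: 10 = 10
Colne–Jorvik–Eskin: 8+4 = 12
Colne–Selby–Eskin: 6+8 = 14
Cheapest is Colne–Eskin at 10 min.

10 min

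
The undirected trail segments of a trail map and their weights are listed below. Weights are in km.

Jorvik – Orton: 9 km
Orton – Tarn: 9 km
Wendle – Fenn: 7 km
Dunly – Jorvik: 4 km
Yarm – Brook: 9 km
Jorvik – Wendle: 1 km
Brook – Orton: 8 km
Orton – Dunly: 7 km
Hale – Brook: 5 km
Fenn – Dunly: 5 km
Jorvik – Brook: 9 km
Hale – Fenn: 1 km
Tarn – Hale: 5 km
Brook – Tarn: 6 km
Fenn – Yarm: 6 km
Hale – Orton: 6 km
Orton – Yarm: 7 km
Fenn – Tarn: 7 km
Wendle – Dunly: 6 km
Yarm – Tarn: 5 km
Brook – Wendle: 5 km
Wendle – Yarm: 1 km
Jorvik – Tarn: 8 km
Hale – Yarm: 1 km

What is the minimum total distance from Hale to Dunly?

6 km

Enumerating some paths:
Hale → Yarm → Wendle → Jorvik → Dunly: 1+1+1+4 = 7
Hale → Fenn → Dunly: 1+5 = 6
Cheapest is Hale → Fenn → Dunly at 6 km.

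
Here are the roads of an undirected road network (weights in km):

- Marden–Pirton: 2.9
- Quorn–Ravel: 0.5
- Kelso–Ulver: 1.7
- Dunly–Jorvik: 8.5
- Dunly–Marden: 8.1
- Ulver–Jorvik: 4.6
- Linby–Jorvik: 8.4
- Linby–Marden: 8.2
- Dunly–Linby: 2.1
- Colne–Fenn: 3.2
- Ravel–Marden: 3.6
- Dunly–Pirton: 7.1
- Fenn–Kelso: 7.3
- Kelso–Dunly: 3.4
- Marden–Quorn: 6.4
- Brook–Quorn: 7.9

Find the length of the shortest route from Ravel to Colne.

Settle nodes by increasing distance from Ravel:
Ravel: 0
Quorn: 0.5  (via Ravel)
Marden: 3.6  (via Ravel)
Pirton: 6.5  (via Marden)
Brook: 8.4  (via Quorn)
Dunly: 11.7  (via Marden)
Linby: 11.8  (via Marden)
Kelso: 15.1  (via Dunly)
Ulver: 16.8  (via Kelso)
Jorvik: 20.2  (via Dunly)
Fenn: 22.4  (via Kelso)
Colne: 25.6  (via Fenn)
Shortest route: Ravel–Marden–Dunly–Kelso–Fenn–Colne = 25.6 km.

25.6 km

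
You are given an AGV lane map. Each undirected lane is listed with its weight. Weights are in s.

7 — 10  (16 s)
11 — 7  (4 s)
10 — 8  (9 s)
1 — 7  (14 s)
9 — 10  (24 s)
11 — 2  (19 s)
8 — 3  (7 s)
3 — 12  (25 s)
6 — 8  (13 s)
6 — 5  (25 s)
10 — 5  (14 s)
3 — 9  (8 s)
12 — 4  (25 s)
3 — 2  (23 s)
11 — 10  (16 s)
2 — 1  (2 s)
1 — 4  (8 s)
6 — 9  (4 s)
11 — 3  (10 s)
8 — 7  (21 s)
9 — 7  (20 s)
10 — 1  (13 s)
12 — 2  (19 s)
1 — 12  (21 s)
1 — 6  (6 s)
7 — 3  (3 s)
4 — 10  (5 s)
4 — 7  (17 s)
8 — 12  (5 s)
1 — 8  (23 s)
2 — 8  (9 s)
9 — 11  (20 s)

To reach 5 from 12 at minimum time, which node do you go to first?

8

Candidate routes:
12–8–2–1–10–5: 5+9+2+13+14 = 43
12–8–10–5: 5+9+14 = 28
The minimum is 28 s via 12–8–10–5.
So from 12 the first move is to 8.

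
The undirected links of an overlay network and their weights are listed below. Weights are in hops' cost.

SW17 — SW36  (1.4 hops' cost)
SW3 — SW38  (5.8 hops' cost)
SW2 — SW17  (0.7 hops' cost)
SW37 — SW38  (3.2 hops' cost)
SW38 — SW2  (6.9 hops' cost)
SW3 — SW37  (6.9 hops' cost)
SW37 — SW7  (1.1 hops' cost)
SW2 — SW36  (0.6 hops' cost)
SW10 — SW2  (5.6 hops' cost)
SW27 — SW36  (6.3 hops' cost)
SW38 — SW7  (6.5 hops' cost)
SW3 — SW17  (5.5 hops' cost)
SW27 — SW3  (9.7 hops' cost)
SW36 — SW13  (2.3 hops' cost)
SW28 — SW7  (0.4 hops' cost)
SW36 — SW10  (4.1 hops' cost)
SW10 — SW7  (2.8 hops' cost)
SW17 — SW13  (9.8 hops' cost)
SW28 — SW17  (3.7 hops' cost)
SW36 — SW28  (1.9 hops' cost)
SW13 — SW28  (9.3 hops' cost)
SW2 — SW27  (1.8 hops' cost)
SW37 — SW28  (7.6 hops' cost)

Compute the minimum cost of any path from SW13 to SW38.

Running Dijkstra from SW13:
SW13: 0
SW36: 2.3  (via SW13)
SW2: 2.9  (via SW36)
SW17: 3.6  (via SW2)
SW28: 4.2  (via SW36)
SW7: 4.6  (via SW28)
SW27: 4.7  (via SW2)
SW37: 5.7  (via SW7)
SW10: 6.4  (via SW36)
SW38: 8.9  (via SW37)
Shortest route: SW13 → SW36 → SW28 → SW7 → SW37 → SW38 = 8.9 hops' cost.

8.9 hops' cost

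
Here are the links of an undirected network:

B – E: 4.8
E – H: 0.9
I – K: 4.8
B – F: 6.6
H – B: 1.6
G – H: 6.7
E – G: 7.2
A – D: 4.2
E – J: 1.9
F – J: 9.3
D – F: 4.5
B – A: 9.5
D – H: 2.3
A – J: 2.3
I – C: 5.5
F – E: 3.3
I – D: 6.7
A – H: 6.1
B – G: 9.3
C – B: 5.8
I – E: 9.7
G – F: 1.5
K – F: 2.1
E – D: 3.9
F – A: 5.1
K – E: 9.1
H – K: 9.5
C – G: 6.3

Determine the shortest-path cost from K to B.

Running Dijkstra from K:
K: 0
F: 2.1  (via K)
G: 3.6  (via F)
I: 4.8  (via K)
E: 5.4  (via F)
H: 6.3  (via E)
D: 6.6  (via F)
A: 7.2  (via F)
J: 7.3  (via E)
B: 7.9  (via H)
Shortest route: K → F → E → H → B = 7.9.

7.9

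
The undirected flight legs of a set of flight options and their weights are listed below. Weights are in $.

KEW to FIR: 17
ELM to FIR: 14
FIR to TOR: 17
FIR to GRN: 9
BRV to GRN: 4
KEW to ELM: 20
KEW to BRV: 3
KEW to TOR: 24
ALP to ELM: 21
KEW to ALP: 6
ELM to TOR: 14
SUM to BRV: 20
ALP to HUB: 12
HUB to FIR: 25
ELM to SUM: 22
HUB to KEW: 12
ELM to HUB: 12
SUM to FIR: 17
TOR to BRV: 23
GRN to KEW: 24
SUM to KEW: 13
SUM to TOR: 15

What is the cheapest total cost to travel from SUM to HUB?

$25

Settle nodes by increasing distance from SUM:
SUM: 0
KEW: 13  (via SUM)
TOR: 15  (via SUM)
BRV: 16  (via KEW)
FIR: 17  (via SUM)
ALP: 19  (via KEW)
GRN: 20  (via BRV)
ELM: 22  (via SUM)
HUB: 25  (via KEW)
Shortest route: SUM → KEW → HUB = $25.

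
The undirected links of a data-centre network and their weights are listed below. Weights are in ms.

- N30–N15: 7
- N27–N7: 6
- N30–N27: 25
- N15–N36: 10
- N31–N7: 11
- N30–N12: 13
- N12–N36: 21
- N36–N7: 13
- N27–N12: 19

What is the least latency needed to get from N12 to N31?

Compare a few routes:
N12 - N27 - N7 - N31: 19+6+11 = 36
N12 - N36 - N7 - N31: 21+13+11 = 45
N12 - N30 - N15 - N36 - N7 - N31: 13+7+10+13+11 = 54
The minimum is 36 ms via N12 - N27 - N7 - N31.

36 ms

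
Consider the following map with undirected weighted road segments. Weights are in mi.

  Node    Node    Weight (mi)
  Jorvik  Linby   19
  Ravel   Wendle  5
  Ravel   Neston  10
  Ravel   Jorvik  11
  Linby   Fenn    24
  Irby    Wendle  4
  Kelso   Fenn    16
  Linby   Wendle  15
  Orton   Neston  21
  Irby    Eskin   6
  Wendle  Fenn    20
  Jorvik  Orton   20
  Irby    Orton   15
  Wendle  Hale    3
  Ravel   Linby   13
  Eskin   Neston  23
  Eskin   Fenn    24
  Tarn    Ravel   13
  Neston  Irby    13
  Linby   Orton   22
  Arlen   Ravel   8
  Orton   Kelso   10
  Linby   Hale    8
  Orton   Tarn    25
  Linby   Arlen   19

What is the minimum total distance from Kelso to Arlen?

42 mi

Running Dijkstra from Kelso:
Kelso: 0
Orton: 10  (via Kelso)
Fenn: 16  (via Kelso)
Irby: 25  (via Orton)
Wendle: 29  (via Irby)
Jorvik: 30  (via Orton)
Neston: 31  (via Orton)
Eskin: 31  (via Irby)
Hale: 32  (via Wendle)
Linby: 32  (via Orton)
Ravel: 34  (via Wendle)
Tarn: 35  (via Orton)
Arlen: 42  (via Ravel)
Shortest route: Kelso → Orton → Irby → Wendle → Ravel → Arlen = 42 mi.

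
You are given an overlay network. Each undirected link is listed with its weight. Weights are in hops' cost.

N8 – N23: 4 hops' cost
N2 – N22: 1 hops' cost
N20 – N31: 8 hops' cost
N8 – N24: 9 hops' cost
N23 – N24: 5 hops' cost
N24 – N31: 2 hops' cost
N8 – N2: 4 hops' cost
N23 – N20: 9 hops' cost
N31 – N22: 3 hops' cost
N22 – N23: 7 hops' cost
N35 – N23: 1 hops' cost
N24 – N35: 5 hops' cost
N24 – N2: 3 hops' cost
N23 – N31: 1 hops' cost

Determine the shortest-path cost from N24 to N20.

Candidate routes:
N24 - N31 - N23 - N20: 2+1+9 = 12
N24 - N31 - N20: 2+8 = 10
Cheapest is N24 - N31 - N20 at 10 hops' cost.

10 hops' cost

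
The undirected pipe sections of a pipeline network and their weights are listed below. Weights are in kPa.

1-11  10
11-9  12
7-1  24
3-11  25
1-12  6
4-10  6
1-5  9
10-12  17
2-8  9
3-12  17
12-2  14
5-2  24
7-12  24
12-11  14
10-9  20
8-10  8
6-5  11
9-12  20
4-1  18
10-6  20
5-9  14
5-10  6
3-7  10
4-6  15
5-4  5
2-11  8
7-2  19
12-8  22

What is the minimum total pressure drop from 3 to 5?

32 kPa

Candidate routes:
3 - 11 - 1 - 5: 25+10+9 = 44
3 - 7 - 1 - 5: 10+24+9 = 43
3 - 12 - 1 - 5: 17+6+9 = 32
3 - 12 - 10 - 5: 17+17+6 = 40
Cheapest is 3 - 12 - 1 - 5 at 32 kPa.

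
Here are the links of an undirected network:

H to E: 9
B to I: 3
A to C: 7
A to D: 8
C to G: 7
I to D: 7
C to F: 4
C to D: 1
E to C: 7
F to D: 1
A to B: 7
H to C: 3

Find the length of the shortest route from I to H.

11

Running Dijkstra from I:
I: 0
B: 3  (via I)
D: 7  (via I)
C: 8  (via D)
F: 8  (via D)
A: 10  (via B)
H: 11  (via C)
Shortest route: I → D → C → H = 11.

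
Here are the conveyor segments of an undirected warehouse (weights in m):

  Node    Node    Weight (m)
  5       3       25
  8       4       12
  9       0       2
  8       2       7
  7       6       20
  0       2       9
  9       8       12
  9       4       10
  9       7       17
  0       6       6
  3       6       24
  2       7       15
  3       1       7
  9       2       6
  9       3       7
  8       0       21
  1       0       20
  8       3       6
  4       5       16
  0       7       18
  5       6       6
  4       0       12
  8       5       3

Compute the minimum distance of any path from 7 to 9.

17 m

Settle nodes by increasing distance from 7:
7: 0
2: 15  (via 7)
9: 17  (via 7)
Shortest route: 7–9 = 17 m.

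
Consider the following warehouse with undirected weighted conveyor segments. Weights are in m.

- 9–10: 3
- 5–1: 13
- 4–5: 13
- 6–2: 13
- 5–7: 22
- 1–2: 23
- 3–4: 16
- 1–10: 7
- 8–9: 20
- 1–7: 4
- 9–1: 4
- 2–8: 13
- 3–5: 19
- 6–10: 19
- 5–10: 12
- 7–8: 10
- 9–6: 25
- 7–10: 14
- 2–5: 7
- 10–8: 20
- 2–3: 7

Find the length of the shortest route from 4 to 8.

33 m

Enumerating some paths:
4 → 3 → 2 → 8: 16+7+13 = 36
4 → 5 → 2 → 8: 13+7+13 = 33
Cheapest is 4 → 5 → 2 → 8 at 33 m.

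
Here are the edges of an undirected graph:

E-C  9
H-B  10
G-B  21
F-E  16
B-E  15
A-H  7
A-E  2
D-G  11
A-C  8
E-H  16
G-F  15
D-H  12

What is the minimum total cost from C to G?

Settle nodes by increasing distance from C:
C: 0
A: 8  (via C)
E: 9  (via C)
H: 15  (via A)
B: 24  (via E)
F: 25  (via E)
D: 27  (via H)
G: 38  (via D)
Shortest route: C–A–H–D–G = 38.

38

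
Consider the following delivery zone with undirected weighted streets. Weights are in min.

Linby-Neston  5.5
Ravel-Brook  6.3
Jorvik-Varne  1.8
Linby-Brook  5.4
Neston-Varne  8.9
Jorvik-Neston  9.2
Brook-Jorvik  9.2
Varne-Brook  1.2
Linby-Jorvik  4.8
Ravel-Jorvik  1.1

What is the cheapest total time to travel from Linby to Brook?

5.4 min

Settle nodes by increasing distance from Linby:
Linby: 0
Jorvik: 4.8  (via Linby)
Brook: 5.4  (via Linby)
Shortest route: Linby → Brook = 5.4 min.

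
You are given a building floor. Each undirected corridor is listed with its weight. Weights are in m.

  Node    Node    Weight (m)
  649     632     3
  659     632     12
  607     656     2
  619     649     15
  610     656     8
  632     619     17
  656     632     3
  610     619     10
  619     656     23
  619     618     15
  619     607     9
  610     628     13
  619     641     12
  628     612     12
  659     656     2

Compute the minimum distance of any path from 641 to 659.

Shortest distances from 641:
641: 0
619: 12  (via 641)
607: 21  (via 619)
610: 22  (via 619)
656: 23  (via 607)
659: 25  (via 656)
Shortest route: 641 → 619 → 607 → 656 → 659 = 25 m.

25 m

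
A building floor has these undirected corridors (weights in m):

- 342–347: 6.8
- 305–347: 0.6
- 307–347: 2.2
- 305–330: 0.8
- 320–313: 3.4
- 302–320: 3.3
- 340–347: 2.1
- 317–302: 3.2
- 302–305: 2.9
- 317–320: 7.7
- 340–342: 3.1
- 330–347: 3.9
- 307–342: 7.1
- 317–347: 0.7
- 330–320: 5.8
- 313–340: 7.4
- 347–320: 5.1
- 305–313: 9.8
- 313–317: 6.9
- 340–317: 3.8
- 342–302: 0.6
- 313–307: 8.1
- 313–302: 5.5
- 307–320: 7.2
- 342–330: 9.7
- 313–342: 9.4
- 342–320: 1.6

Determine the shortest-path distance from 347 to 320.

Running Dijkstra from 347:
347: 0
305: 0.6  (via 347)
317: 0.7  (via 347)
330: 1.4  (via 305)
340: 2.1  (via 347)
307: 2.2  (via 347)
302: 3.5  (via 305)
342: 4.1  (via 302)
320: 5.1  (via 347)
Shortest route: 347 → 320 = 5.1 m.

5.1 m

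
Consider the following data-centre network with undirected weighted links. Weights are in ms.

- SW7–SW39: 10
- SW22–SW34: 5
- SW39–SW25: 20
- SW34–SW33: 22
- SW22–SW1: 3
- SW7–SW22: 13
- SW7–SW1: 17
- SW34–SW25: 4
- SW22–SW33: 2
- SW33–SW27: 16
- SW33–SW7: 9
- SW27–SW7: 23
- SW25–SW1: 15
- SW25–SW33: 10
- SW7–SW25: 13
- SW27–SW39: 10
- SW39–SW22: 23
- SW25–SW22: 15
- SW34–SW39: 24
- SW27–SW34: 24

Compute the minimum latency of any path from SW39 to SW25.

20 ms

Enumerating some paths:
SW39–SW25: 20 = 20
SW39–SW7–SW25: 10+13 = 23
The minimum is 20 ms via SW39–SW25.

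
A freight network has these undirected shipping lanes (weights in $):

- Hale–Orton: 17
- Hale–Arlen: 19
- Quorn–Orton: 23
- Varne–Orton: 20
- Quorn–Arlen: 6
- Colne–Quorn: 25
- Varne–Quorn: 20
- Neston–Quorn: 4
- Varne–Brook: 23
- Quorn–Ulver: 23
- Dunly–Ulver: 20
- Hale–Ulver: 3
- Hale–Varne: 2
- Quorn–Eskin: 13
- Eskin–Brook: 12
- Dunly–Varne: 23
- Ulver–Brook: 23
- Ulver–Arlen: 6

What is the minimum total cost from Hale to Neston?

Enumerating some paths:
Hale → Ulver → Arlen → Quorn → Neston: 3+6+6+4 = 19
Hale → Varne → Quorn → Neston: 2+20+4 = 26
Hale → Ulver → Quorn → Neston: 3+23+4 = 30
Hale → Arlen → Quorn → Neston: 19+6+4 = 29
The minimum is $19 via Hale → Ulver → Arlen → Quorn → Neston.

$19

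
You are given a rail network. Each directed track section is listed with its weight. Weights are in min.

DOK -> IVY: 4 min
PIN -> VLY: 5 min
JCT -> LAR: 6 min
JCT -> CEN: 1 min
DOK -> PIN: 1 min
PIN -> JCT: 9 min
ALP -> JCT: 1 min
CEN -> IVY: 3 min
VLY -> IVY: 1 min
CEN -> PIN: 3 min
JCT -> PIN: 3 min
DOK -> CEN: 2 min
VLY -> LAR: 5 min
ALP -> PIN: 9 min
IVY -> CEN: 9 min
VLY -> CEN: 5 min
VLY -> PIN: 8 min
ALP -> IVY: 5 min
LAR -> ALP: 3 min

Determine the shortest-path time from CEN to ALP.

16 min

Settle nodes by increasing distance from CEN:
CEN: 0
IVY: 3  (via CEN)
PIN: 3  (via CEN)
VLY: 8  (via PIN)
JCT: 12  (via PIN)
LAR: 13  (via VLY)
ALP: 16  (via LAR)
Shortest route: CEN–PIN–VLY–LAR–ALP = 16 min.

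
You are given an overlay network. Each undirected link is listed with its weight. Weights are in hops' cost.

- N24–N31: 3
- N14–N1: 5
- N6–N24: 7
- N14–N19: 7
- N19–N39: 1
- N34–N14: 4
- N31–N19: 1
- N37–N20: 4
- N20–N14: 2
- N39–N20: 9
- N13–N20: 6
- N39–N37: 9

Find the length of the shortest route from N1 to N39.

13 hops' cost

Compare a few routes:
N1–N14–N19–N39: 5+7+1 = 13
N1–N14–N20–N39: 5+2+9 = 16
The minimum is 13 hops' cost via N1–N14–N19–N39.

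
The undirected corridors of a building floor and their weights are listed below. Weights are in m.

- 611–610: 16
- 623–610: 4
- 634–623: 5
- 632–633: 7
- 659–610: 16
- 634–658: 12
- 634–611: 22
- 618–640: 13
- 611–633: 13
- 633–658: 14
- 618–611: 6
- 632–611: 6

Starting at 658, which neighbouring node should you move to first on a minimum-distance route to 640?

Enumerating some paths:
658 → 633 → 611 → 618 → 640: 14+13+6+13 = 46
658 → 634 → 611 → 618 → 640: 12+22+6+13 = 53
The minimum is 46 m via 658 → 633 → 611 → 618 → 640.
So from 658 the first move is to 633.

633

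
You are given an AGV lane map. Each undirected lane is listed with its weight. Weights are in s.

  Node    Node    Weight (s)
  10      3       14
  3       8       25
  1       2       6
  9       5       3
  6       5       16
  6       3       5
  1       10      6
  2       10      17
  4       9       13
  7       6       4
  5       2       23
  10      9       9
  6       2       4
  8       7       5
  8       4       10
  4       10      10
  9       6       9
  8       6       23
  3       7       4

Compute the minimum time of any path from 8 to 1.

Settle nodes by increasing distance from 8:
8: 0
7: 5  (via 8)
3: 9  (via 7)
6: 9  (via 7)
4: 10  (via 8)
2: 13  (via 6)
9: 18  (via 6)
1: 19  (via 2)
Shortest route: 8 → 7 → 6 → 2 → 1 = 19 s.

19 s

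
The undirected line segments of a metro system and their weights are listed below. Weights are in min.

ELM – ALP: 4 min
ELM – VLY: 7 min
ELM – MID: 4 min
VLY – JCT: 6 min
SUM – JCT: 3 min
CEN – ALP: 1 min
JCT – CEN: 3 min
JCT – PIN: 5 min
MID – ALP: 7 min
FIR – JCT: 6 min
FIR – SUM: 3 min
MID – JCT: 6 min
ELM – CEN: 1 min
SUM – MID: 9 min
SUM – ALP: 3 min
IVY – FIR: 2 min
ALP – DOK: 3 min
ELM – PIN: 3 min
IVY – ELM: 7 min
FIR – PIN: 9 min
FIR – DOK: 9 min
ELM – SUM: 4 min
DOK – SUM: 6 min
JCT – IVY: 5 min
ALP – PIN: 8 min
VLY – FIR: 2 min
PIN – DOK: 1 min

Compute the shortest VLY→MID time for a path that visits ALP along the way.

Best VLY to ALP: VLY → FIR → SUM → ALP costing 8
Best ALP to MID: ALP → CEN → ELM → MID costing 6
Total via ALP: 8 + 6 = 14 min.

14 min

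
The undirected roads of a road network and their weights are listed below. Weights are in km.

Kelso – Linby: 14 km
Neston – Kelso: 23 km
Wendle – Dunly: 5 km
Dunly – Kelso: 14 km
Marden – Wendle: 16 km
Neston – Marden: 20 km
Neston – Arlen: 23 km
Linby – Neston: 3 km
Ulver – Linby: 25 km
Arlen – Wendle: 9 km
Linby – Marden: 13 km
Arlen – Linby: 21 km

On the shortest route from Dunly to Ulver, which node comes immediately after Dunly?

Candidate routes:
Dunly → Kelso → Linby → Ulver: 14+14+25 = 53
Dunly → Wendle → Marden → Linby → Ulver: 5+16+13+25 = 59
The minimum is 53 km via Dunly → Kelso → Linby → Ulver.
So from Dunly the first move is to Kelso.

Kelso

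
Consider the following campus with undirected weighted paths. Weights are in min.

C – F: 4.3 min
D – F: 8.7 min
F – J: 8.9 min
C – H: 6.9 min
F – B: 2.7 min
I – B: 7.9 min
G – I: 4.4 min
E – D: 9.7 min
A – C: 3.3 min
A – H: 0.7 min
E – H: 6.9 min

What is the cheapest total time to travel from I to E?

25.8 min

Shortest distances from I:
I: 0
G: 4.4  (via I)
B: 7.9  (via I)
F: 10.6  (via B)
C: 14.9  (via F)
A: 18.2  (via C)
H: 18.9  (via A)
D: 19.3  (via F)
J: 19.5  (via F)
E: 25.8  (via H)
Shortest route: I–B–F–C–A–H–E = 25.8 min.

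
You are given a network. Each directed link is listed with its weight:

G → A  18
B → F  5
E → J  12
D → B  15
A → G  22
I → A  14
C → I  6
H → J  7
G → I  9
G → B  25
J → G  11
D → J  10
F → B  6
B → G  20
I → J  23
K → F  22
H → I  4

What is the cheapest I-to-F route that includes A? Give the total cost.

66

Shortest I→A: I → A = 14
Shortest A→F: A → G → B → F = 52
Total via A: 14 + 52 = 66.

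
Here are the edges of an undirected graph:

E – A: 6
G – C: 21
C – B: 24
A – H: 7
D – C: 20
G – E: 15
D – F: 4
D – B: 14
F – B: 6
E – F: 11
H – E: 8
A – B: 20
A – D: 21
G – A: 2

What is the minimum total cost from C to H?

30

Running Dijkstra from C:
C: 0
D: 20  (via C)
G: 21  (via C)
A: 23  (via G)
B: 24  (via C)
F: 24  (via D)
E: 29  (via A)
H: 30  (via A)
Shortest route: C–G–A–H = 30.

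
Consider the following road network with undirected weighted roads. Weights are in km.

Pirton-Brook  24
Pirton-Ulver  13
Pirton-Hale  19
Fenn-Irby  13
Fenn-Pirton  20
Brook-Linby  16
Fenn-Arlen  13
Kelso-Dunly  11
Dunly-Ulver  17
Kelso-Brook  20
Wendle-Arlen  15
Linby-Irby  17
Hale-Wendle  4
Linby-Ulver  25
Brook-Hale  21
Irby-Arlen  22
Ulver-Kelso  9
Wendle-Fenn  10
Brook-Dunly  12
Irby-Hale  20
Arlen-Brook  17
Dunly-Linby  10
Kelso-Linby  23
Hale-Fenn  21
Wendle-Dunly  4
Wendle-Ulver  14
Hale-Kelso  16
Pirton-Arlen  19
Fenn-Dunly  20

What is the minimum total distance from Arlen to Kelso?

30 km

Running Dijkstra from Arlen:
Arlen: 0
Fenn: 13  (via Arlen)
Wendle: 15  (via Arlen)
Brook: 17  (via Arlen)
Dunly: 19  (via Wendle)
Pirton: 19  (via Arlen)
Hale: 19  (via Wendle)
Irby: 22  (via Arlen)
Linby: 29  (via Dunly)
Ulver: 29  (via Wendle)
Kelso: 30  (via Dunly)
Shortest route: Arlen → Wendle → Dunly → Kelso = 30 km.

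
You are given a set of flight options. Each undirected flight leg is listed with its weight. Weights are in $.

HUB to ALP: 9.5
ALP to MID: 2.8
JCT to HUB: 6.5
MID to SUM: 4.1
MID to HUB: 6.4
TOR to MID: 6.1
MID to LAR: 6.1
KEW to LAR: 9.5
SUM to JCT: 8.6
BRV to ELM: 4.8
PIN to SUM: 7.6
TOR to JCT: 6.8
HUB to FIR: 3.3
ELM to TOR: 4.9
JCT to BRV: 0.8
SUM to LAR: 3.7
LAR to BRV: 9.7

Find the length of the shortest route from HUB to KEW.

$22

Shortest distances from HUB:
HUB: 0
FIR: 3.3  (via HUB)
MID: 6.4  (via HUB)
JCT: 6.5  (via HUB)
BRV: 7.3  (via JCT)
ALP: 9.2  (via MID)
SUM: 10.5  (via MID)
ELM: 12.1  (via BRV)
LAR: 12.5  (via MID)
TOR: 12.5  (via MID)
PIN: 18.1  (via SUM)
KEW: 22  (via LAR)
Shortest route: HUB → MID → LAR → KEW = $22.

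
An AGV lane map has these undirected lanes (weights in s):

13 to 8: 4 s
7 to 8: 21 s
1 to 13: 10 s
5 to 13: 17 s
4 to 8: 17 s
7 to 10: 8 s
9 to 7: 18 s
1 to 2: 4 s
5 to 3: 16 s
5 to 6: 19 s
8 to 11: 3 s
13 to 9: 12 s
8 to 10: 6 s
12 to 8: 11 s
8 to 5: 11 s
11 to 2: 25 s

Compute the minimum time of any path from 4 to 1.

31 s

Shortest distances from 4:
4: 0
8: 17  (via 4)
11: 20  (via 8)
13: 21  (via 8)
10: 23  (via 8)
5: 28  (via 8)
12: 28  (via 8)
1: 31  (via 13)
Shortest route: 4–8–13–1 = 31 s.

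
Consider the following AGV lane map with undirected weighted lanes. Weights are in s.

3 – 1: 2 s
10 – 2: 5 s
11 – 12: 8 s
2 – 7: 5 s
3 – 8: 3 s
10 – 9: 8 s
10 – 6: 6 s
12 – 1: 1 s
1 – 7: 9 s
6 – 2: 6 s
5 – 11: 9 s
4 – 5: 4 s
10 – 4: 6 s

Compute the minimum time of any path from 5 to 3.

20 s

Running Dijkstra from 5:
5: 0
4: 4  (via 5)
11: 9  (via 5)
10: 10  (via 4)
2: 15  (via 10)
6: 16  (via 10)
12: 17  (via 11)
1: 18  (via 12)
9: 18  (via 10)
3: 20  (via 1)
Shortest route: 5 → 11 → 12 → 1 → 3 = 20 s.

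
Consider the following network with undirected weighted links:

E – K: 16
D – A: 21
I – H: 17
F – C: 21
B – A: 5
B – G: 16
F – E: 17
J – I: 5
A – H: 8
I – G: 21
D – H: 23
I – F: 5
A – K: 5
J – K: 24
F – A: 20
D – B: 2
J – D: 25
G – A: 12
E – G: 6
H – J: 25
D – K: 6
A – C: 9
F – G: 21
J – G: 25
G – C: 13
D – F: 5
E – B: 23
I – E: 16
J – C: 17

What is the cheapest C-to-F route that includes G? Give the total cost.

34

Best C to G: C–G costing 13
Best G to F: G–F costing 21
Total via G: 13 + 21 = 34.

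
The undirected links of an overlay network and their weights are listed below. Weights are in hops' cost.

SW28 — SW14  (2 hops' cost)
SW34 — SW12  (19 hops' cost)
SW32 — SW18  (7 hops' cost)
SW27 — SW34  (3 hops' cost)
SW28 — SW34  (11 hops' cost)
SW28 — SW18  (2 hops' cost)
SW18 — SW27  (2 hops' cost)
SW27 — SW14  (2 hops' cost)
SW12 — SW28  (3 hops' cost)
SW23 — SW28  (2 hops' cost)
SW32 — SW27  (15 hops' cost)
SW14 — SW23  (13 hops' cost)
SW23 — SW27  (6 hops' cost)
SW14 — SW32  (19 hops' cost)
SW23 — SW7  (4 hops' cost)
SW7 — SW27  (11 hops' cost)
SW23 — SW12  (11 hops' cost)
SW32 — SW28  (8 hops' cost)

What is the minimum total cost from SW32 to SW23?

Compare a few routes:
SW32 - SW28 - SW23: 8+2 = 10
SW32 - SW18 - SW28 - SW23: 7+2+2 = 11
The minimum is 10 hops' cost via SW32 - SW28 - SW23.

10 hops' cost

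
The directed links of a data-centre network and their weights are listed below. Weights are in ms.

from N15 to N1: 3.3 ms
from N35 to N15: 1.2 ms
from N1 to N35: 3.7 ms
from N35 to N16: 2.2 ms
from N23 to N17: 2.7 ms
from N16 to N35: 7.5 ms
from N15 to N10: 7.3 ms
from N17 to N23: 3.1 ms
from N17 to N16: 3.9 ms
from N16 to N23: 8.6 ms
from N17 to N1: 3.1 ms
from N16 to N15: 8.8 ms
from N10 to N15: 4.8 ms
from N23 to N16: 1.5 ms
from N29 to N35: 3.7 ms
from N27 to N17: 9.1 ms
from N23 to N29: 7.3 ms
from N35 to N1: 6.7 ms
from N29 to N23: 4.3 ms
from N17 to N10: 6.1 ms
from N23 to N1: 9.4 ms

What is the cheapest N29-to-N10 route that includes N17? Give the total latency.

Best N29 to N17: N29 → N23 → N17 costing 7
Shortest N17→N10: N17 → N10 = 6.1
Total via N17: 7 + 6.1 = 13.1 ms.

13.1 ms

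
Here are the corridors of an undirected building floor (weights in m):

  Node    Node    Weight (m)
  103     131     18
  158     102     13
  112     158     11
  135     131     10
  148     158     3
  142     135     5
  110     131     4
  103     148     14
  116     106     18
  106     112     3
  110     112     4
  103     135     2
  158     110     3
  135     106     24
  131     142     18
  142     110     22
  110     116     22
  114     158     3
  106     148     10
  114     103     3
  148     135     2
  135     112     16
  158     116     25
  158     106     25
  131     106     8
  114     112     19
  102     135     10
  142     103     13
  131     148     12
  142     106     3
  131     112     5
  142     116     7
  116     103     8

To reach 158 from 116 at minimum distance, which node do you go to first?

103

Compare a few routes:
116 - 103 - 114 - 158: 8+3+3 = 14
116 - 103 - 135 - 148 - 158: 8+2+2+3 = 15
116 - 142 - 135 - 148 - 158: 7+5+2+3 = 17
The minimum is 14 m via 116 - 103 - 114 - 158.
So from 116 the first move is to 103.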